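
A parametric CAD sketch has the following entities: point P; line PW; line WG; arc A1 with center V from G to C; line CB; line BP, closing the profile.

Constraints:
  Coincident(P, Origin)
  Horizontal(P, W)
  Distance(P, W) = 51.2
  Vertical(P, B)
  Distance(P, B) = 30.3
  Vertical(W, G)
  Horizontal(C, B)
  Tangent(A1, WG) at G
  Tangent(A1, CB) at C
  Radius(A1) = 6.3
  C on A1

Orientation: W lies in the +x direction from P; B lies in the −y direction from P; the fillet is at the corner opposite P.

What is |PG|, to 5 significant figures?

56.546

The virtual corner opposite P is at (51.200, -30.300). A1 meets WG tangentially, so VG is at right angles to WG and since A1 is tangent to CB there, VC ⟂ CB, with radius 6.3, so the center V sits 6.3 in from both sides at V = (44.900, -24.000). That places the tangent points at G = (51.200, -24.000) on WG and C = (44.900, -30.300) on CB. Then |PG| = |G − P| = 56.546.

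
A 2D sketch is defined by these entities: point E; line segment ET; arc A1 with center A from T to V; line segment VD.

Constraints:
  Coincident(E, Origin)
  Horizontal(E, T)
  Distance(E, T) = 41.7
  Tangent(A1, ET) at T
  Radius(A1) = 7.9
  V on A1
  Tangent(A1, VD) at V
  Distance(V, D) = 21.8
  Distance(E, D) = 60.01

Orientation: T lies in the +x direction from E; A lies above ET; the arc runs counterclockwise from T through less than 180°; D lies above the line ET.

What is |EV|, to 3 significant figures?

49.9

Checks: |ET| = 41.70 ✓; |AV| = 7.900 ✓; ∠(AV, VD) = 90.00° ✓; |VD| = 21.80 ✓; |ED| = 60.01 ✓.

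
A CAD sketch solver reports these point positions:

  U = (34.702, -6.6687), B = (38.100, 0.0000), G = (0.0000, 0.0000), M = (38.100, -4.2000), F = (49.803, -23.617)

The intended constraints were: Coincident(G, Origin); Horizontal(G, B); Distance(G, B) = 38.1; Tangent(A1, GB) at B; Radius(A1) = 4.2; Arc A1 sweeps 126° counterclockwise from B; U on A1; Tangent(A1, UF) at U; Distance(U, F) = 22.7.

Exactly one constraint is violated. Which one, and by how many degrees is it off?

Tangent(A1, UF) at U — off by 5.70°.

G = (0.00, 0.00) ✓; G.y = 0.00, B.y = 0.00 ✓; |GB| = 38.10 ✓; ∠(MB, BG) = 90.00° ✓; |MB| = 4.200 ✓; bearing(M→U) − bearing(M→B) = 126.0° ✓; |MU| = 4.200 ✓; ∠(MU, UF) = 84.30° ✗; |UF| = 22.70 ✓.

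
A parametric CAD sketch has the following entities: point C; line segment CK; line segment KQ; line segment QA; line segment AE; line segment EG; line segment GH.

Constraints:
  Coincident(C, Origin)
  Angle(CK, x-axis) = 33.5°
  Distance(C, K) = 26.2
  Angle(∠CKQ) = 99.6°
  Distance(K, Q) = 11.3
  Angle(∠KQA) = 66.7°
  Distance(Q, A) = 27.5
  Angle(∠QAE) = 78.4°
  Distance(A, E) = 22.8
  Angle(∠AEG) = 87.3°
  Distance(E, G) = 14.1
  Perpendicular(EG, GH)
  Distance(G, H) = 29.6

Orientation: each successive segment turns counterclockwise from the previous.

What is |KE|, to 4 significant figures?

21.98

C is at the origin; CK runs at 33.5° with length 26.2, so K = (21.85, 14.46). ∠CKQ = 99.6° gives KQ at 113.9° from the x-axis; with |KQ| = 11.3, Q = (17.27, 24.79). ∠KQA = 66.7° gives QA at -132.8° from the x-axis; with |QA| = 27.5, A = (-1.415, 4.614). ∠QAE = 78.4° gives AE at -31.20° from the x-axis; with |AE| = 22.8, E = (18.09, -7.197). Then |KE| = |E − K| = 21.98.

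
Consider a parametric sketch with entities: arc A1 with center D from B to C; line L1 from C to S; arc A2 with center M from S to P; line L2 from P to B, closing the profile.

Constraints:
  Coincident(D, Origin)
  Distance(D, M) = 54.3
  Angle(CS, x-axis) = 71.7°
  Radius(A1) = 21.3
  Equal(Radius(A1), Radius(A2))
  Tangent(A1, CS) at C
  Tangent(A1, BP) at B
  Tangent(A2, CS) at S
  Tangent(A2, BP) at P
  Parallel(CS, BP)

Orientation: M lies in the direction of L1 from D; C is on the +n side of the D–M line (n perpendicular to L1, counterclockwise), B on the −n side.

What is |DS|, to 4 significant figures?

58.33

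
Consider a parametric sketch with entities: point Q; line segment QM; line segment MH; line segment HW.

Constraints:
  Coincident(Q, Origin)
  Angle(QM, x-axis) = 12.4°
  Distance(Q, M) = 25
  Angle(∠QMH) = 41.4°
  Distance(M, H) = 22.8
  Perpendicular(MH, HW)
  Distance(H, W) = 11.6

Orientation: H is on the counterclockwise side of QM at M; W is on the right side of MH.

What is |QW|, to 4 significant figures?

28.42

Q is at the origin; QM runs at 12.4° with length 25.0, so M = 25.0·(cos 12.4°, sin 12.4°) = (24.42, 5.368). ∠QMH = 41.4°, so MH runs at 12.4° + (180° − 41.4°) = 151.0° from the x-axis; with |MH| = 22.8, H = M + 22.8·(cos 151.0°, sin 151.0°) = (4.475, 16.42). MH is perpendicular to HW; with |HW| = 11.6 on the right of MH, W = H + 11.6·(0.4848, 0.8746) = (10.10, 26.57). Then |QW| = |W − Q| = 28.42.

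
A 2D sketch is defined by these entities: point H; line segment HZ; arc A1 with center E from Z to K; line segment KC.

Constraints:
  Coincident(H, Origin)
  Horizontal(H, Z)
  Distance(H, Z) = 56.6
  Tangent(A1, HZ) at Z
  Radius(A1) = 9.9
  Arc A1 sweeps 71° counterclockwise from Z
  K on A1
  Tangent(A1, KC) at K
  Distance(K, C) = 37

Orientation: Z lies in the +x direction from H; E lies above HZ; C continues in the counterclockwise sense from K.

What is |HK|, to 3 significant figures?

66.3

A1 meets HZ tangentially, so EZ is at right angles to HZ, so E = Z + (0, 9.9) = (56.6, 9.90). On A1, Z sits at bearing -90° from E; a 71° counterclockwise sweep puts K at bearing -19°, so K = E + 9.9·(cos -19°, sin -19°) = (66.0, 6.68). Then |HK| = |K − H| = 66.3.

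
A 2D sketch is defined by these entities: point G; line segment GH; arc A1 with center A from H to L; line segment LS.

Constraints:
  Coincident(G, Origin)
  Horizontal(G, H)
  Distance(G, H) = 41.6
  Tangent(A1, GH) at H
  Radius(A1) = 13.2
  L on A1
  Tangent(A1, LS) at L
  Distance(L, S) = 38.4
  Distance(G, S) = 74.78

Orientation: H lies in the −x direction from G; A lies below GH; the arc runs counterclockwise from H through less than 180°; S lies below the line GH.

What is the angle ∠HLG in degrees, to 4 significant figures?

31.86°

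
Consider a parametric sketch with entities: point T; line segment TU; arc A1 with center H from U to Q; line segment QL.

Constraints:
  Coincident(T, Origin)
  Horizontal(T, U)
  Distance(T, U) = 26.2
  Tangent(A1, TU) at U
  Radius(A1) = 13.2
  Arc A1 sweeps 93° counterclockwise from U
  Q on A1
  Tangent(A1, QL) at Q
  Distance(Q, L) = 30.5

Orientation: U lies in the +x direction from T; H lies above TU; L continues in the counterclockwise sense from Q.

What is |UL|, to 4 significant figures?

45.84

On A1, U sits at bearing -90° from H; a 93° counterclockwise sweep puts Q at bearing 3°, so Q = H + 13.2·(cos 3°, sin 3°) = (39.38, 13.89). A1 meets QL tangentially, so HQ is at right angles to QL, so QL runs along (−sin 3°, cos 3°); with |QL| = 30.5, L = (37.79, 44.35). Then |UL| = |L − U| = 45.84.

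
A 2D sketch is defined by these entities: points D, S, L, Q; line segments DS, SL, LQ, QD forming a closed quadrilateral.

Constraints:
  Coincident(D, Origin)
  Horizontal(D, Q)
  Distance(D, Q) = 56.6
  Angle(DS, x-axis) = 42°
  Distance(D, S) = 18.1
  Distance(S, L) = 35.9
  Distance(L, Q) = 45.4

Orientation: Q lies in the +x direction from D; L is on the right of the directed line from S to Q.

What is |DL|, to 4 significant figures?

29.49

Checks: |SL| = 35.90 ✓; |LQ| = 45.40 ✓.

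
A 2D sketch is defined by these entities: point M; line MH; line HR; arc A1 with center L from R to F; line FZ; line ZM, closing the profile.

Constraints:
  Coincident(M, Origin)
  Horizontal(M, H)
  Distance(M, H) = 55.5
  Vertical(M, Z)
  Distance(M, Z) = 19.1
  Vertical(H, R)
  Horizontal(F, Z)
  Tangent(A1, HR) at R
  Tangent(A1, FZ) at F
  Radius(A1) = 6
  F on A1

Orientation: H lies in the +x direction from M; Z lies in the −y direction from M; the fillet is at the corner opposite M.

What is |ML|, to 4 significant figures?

51.20

M is at the origin; MH is horizontal with |MH| = 55.5 and H on the +x side, so H = (55.50, 0.000). MZ is vertical with |MZ| = 19.1 and Z on the −y side, so Z = (0.000, -19.10). The virtual corner opposite M is at (55.50, -19.10). The tangent condition forces LR to be normal to HR and A1 meets FZ tangentially, so LF is at right angles to FZ, with radius 6.0, so the center L sits 6.0 in from both sides at L = (49.50, -13.10). Then |ML| = |L − M| = 51.20.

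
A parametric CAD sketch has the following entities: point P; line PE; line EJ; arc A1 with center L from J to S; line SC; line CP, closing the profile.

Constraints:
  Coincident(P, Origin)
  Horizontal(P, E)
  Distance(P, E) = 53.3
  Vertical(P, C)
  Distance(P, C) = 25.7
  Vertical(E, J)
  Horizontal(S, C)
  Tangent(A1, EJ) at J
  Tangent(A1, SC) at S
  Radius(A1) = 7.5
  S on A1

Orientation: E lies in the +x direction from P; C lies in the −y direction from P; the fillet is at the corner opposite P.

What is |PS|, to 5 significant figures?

52.518

P is at the origin; P and E share the same y with |PE| = 53.3 and E on the +x side, so E = (53.300, 0.0000). P and C share the same x with |PC| = 25.7 and C on the −y side, so C = (0.0000, -25.700). The virtual corner opposite P is at (53.300, -25.700). The tangent condition forces LJ to be normal to EJ and tangency of A1 to SC means the radius LS is perpendicular to SC, with radius 7.5, so the center L sits 7.5 in from both sides at L = (45.800, -18.200). That places the tangent points at J = (53.300, -18.200) on EJ and S = (45.800, -25.700) on SC. Then |PS| = |S − P| = 52.518.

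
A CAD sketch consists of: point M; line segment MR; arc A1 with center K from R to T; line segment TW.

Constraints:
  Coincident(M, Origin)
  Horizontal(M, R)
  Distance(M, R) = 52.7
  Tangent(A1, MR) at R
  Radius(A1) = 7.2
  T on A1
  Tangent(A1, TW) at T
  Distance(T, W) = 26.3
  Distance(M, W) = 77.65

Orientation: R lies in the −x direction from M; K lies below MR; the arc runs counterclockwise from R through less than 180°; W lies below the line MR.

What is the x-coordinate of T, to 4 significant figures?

-58.61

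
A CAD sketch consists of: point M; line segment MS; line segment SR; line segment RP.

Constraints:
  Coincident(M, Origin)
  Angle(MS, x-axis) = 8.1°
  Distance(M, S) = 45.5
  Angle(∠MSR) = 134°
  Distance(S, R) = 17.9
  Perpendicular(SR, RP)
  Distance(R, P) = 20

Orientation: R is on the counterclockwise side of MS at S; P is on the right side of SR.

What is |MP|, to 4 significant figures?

72.33

∠MSR = 134.0°, so SR runs at 8.1° + (180° − 134.0°) = 54.10° from the x-axis; with |SR| = 17.9, R = S + 17.9·(cos 54.10°, sin 54.10°) = (55.54, 20.91). SR ⟂ RP; with |RP| = 20.0 on the right of SR, P = R + 20.0·(0.8100, -0.5864) = (71.74, 9.183). Then |MP| = |P − M| = 72.33.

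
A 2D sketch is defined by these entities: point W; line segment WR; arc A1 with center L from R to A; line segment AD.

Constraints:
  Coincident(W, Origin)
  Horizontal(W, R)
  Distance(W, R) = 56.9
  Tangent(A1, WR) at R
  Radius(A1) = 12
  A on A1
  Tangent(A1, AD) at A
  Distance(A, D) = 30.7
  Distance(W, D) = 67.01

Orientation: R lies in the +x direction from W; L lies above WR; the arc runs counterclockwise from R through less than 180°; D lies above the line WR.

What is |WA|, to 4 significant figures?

69.49

Checks: |WR| = 56.90 ✓; ∠(LR, RW) = 90.00° ✓; |LR| = 12.00 ✓; |LA| = 12.00 ✓; ∠(LA, AD) = 90.00° ✓; |AD| = 30.70 ✓; |WD| = 67.01 ✓.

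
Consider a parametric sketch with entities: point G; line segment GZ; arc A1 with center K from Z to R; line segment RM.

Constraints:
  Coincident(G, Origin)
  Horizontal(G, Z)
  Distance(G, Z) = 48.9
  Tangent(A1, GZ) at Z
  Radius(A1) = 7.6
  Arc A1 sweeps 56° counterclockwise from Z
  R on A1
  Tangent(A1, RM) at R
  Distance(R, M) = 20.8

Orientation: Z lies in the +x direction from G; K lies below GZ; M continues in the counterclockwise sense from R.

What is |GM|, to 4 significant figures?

37.19

On A1, Z sits at bearing 90° from K; a 56° counterclockwise sweep puts R at bearing 146°, so R = K + 7.6·(cos 146°, sin 146°) = (42.60, -3.350). A1 meets RM tangentially, so KR is at right angles to RM, so RM runs along (−sin 146°, cos 146°); with |RM| = 20.8, M = (30.97, -20.59). Then |GM| = |M − G| = 37.19.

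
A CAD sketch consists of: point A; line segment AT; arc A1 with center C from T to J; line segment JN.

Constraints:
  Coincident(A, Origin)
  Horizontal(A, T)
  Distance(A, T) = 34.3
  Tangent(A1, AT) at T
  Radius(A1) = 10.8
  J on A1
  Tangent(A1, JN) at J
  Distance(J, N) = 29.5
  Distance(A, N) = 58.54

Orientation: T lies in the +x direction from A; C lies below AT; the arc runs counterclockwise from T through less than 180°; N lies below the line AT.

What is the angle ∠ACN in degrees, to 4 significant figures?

120.5°

Checks: |CJ| = 10.80 ✓; ∠(CJ, JN) = 90.00° ✓; |JN| = 29.50 ✓; |AN| = 58.54 ✓.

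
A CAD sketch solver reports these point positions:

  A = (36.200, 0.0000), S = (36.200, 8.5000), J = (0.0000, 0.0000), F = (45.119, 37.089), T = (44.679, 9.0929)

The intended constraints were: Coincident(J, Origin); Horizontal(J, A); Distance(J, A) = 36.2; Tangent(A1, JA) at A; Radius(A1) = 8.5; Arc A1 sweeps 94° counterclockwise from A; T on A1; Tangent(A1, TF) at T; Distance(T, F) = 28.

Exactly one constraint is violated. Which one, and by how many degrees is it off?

Tangent(A1, TF) at T — off by 4.90°.

J = (0.00, 0.00) ✓; J.y = 0.00, A.y = 0.00 ✓; |JA| = 36.20 ✓; ∠(SA, AJ) = 90.00° ✓; |SA| = 8.500 ✓; bearing(S→T) − bearing(S→A) = 94.00° ✓; |ST| = 8.500 ✓; ∠(ST, TF) = 94.90° ✗; |TF| = 28.00 ✓.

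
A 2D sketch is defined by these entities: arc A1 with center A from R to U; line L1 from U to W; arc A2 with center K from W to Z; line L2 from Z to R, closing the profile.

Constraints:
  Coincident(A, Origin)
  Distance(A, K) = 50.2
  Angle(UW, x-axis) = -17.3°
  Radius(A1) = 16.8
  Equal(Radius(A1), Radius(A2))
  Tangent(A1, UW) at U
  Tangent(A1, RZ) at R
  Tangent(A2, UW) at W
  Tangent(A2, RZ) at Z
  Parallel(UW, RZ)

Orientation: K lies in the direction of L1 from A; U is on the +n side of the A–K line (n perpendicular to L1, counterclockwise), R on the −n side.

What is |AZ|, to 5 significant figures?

52.937

Tangency of A1 to both parallel lines with radius 16.8 puts U and R at A ± 16.8·n: U = (4.9959, 16.040), R = (-4.9959, -16.040). Equal radii place W and Z the same way about K: W = K + 16.8·n = (52.925, 1.1118), Z = K − 16.8·n = (42.933, -30.968). Then |AZ| = |Z − A| = 52.937.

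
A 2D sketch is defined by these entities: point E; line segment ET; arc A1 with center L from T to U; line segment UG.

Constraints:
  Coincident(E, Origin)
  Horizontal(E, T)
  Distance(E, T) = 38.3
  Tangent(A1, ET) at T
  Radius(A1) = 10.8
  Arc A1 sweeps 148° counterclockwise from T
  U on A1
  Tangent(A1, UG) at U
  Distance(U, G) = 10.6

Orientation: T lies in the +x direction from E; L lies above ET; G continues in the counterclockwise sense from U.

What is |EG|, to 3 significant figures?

43.4

E is at the origin; ET is horizontal with |ET| = 38.3 and T on the +x side, so T = (38.3, 0.00). A1 meets ET tangentially, so LT is at right angles to ET, so L = T + (0, 10.8) = (38.3, 10.8). On A1, T sits at bearing -90° from L; a 148° counterclockwise sweep puts U at bearing 58°, so U = L + 10.8·(cos 58°, sin 58°) = (44.0, 20.0). Tangency of A1 to UG means the radius LU is perpendicular to UG, so UG runs along (−sin 58°, cos 58°); with |UG| = 10.6, G = (35.0, 25.6). Then |EG| = |G − E| = 43.4.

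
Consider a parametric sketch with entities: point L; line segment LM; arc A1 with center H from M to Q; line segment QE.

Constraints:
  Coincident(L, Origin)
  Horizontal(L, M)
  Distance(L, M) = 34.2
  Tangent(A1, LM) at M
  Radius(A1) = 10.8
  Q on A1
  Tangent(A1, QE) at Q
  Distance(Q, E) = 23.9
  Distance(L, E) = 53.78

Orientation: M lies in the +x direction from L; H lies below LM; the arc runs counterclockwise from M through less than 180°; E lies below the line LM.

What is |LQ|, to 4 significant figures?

30.70

L is at the origin; L and M share the same y with |LM| = 34.2 and M on the +x side, so M = (34.20, 0.000). A1 meets LM tangentially, so HM is at right angles to LM, so H = M + (0, -10.8) = (34.20, -10.80). Since HQ ⟂ QE (tangency), |HE| = √(10.8² + 23.9²) = 26.23 regardless of where Q sits on A1. So E lies on both circle(L, 53.78) and circle(H, 26.23); the below-LM intersection is E = (39.51, -36.48). Q is the foot of the tangent from E: Q = (25.46, -17.15).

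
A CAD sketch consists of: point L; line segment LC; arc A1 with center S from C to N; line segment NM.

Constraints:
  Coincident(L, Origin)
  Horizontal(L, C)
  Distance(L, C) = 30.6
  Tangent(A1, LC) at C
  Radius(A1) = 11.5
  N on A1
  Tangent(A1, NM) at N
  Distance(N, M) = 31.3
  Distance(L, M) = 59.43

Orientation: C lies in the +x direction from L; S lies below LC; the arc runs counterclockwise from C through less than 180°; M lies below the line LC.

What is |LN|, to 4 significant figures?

28.42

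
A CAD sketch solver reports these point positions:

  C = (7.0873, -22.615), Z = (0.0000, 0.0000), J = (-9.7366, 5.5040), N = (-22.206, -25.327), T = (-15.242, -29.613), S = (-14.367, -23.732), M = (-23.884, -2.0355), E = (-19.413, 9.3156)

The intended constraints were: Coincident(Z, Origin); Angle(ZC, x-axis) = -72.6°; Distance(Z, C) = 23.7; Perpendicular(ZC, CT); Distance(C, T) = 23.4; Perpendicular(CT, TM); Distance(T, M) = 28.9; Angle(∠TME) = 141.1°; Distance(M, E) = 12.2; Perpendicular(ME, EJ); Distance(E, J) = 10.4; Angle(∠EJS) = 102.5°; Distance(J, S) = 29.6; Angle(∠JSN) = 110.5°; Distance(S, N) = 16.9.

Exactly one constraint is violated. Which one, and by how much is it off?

Distance(S, N) = 16.9 — off by 8.90.

Z = (0.00, 0.00) ✓; ZC at -72.60° ✓; |ZC| = 23.70 ✓; ∠(ZC, CT) = 90.00° ✓; |CT| = 23.40 ✓; ∠(CT, TM) = 90.00° ✓; |TM| = 28.90 ✓; ∠TME = 141.1° ✓; |ME| = 12.20 ✓; ∠(ME, EJ) = 90.00° ✓; |EJ| = 10.40 ✓; ∠EJS = 102.5° ✓; |JS| = 29.60 ✓; ∠JSN = 110.5° ✓; |SN| = 8.000 ✗.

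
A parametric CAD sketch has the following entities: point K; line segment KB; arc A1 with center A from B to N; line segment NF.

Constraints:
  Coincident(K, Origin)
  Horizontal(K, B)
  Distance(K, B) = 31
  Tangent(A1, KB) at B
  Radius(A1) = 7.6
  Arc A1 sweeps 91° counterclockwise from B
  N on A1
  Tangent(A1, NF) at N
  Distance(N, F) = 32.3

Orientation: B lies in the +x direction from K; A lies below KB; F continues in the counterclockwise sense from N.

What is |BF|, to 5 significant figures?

40.641

K is at the origin; K and B share the same y with |KB| = 31.0 and B on the +x side, so B = (31.000, 0.0000). Since A1 is tangent to KB there, AB ⟂ KB, so A = B + (0, -7.6) = (31.000, -7.6000). On A1, B sits at bearing 90° from A; a 91° counterclockwise sweep puts N at bearing 181°, so N = A + 7.6·(cos 181°, sin 181°) = (23.401, -7.7326). Since A1 is tangent to NF there, AN ⟂ NF, so NF runs along (−sin 181°, cos 181°); with |NF| = 32.3, F = (23.965, -40.028). Then |BF| = |F − B| = 40.641.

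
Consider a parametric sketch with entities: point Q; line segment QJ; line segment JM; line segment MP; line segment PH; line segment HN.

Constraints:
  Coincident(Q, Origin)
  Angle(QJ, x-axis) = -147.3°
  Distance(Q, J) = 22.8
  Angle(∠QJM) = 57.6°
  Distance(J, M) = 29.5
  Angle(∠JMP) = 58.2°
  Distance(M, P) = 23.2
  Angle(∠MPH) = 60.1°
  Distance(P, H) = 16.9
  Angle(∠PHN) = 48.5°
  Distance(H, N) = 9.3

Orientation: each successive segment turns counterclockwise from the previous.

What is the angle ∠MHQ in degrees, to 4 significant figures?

91.86°

∠JMP = 58.2° gives MP at 96.90° from the x-axis; with |MP| = 23.2, P = (4.784, -1.706). ∠MPH = 60.1° gives PH at -143.2° from the x-axis; with |PH| = 16.9, H = (-8.748, -11.83). Then cos ∠MHQ = HM·HQ / (|HM||HQ|), giving 91.86°.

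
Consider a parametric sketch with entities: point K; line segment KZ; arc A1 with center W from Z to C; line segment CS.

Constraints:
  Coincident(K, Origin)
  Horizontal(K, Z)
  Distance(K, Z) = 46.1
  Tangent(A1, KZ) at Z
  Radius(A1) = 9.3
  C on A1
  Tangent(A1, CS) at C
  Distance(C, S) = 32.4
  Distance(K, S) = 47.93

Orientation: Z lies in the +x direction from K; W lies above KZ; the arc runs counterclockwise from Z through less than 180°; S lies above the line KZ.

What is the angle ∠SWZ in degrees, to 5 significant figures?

149.24°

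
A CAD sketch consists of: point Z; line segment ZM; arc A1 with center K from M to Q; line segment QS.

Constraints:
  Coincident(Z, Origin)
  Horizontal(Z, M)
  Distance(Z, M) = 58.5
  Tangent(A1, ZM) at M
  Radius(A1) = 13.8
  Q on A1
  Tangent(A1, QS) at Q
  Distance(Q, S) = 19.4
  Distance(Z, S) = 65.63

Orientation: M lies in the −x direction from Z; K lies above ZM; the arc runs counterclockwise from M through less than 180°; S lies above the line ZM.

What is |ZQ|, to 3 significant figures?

50.0

Z is at the origin; ZM is horizontal with |ZM| = 58.5 and M on the −x side, so M = (-58.5, 0.00). Since A1 is tangent to ZM there, KM ⟂ ZM, so K = M + (0, 13.8) = (-58.5, 13.8). Since KQ ⟂ QS (tangency), |KS| = √(13.8² + 19.4²) = 23.8 regardless of where Q sits on A1. So S lies on both circle(Z, 65.63) and circle(K, 23.8); the above-ZM intersection is S = (-54.1, 37.2). Q is the foot of the tangent from S: Q = (-46.0, 19.6).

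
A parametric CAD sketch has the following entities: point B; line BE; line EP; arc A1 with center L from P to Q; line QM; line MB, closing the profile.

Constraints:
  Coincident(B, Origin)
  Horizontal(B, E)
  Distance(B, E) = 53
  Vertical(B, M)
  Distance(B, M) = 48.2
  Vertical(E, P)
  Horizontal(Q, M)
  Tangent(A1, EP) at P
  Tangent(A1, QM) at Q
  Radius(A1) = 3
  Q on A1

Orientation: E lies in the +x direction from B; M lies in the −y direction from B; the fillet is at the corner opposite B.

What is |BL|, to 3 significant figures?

67.4

B is at the origin; B and E share the same y with |BE| = 53.0 and E on the +x side, so E = (53.0, 0.00). BM is vertical with |BM| = 48.2 and M on the −y side, so M = (0.00, -48.2). The virtual corner opposite B is at (53.0, -48.2). A1 meets EP tangentially, so LP is at right angles to EP and the tangent condition forces LQ to be normal to QM, with radius 3.0, so the center L sits 3.0 in from both sides at L = (50.0, -45.2). Then |BL| = |L − B| = 67.4.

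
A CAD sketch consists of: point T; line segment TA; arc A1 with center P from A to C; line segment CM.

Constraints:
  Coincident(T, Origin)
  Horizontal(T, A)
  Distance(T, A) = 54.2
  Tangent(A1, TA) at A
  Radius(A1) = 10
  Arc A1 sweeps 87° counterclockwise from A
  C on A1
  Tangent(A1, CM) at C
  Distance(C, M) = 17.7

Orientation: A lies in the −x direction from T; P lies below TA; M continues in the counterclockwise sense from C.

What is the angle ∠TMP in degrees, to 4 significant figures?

34.90°

T is at the origin; T and A share the same y with |TA| = 54.2 and A on the −x side, so A = (-54.20, 0.000). Since A1 is tangent to TA there, PA ⟂ TA, so P = A + (0, -10) = (-54.20, -10.00). On A1, A sits at bearing 90° from P; an 87° counterclockwise sweep puts C at bearing 177°, so C = P + 10.0·(cos 177°, sin 177°) = (-64.19, -9.477). The tangent condition forces PC to be normal to CM, so CM runs along (−sin 177°, cos 177°); with |CM| = 17.7, M = (-65.11, -27.15). Then cos ∠TMP = MT·MP / (|MT||MP|), giving 34.90°.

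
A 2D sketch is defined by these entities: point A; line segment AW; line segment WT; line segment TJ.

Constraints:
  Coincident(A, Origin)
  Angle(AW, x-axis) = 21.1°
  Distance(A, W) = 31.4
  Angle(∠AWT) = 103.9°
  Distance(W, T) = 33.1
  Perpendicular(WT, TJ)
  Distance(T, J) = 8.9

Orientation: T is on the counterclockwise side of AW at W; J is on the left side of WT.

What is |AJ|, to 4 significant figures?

46.02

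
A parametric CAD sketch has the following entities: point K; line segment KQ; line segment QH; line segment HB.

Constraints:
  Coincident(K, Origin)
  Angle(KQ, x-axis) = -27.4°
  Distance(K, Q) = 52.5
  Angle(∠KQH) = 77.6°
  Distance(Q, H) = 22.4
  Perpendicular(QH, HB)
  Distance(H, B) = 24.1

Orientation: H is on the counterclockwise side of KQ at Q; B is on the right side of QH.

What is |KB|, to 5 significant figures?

76.192

K is at the origin; KQ runs at -27.4° with length 52.5, so Q = 52.5·(cos -27.4°, sin -27.4°) = (46.610, -24.160). ∠KQH = 77.6°, so QH runs at -27.4° + (180° − 77.6°) = 75.000° from the x-axis; with |QH| = 22.4, H = Q + 22.4·(cos 75.000°, sin 75.000°) = (52.408, -2.5238). The perpendicularity gives HB at right angles to QH; with |HB| = 24.1 on the right of QH, B = H + 24.1·(0.96593, -0.25882) = (75.687, -8.7613). Then |KB| = |B − K| = 76.192.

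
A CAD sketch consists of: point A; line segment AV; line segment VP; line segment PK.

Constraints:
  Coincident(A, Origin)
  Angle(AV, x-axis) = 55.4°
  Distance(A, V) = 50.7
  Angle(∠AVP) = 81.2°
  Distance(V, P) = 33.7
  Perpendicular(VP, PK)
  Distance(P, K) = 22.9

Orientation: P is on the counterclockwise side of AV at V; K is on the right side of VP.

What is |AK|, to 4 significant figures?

77.48

A is at the origin; AV runs at 55.4° with length 50.7, so V = 50.7·(cos 55.4°, sin 55.4°) = (28.79, 41.73). ∠AVP = 81.2°, so VP runs at 55.4° + (180° − 81.2°) = 154.2° from the x-axis; with |VP| = 33.7, P = V + 33.7·(cos 154.2°, sin 154.2°) = (-1.551, 56.40). VP ⟂ PK; with |PK| = 22.9 on the right of VP, K = P + 22.9·(0.4352, 0.9003) = (8.416, 77.02). Then |AK| = |K − A| = 77.48.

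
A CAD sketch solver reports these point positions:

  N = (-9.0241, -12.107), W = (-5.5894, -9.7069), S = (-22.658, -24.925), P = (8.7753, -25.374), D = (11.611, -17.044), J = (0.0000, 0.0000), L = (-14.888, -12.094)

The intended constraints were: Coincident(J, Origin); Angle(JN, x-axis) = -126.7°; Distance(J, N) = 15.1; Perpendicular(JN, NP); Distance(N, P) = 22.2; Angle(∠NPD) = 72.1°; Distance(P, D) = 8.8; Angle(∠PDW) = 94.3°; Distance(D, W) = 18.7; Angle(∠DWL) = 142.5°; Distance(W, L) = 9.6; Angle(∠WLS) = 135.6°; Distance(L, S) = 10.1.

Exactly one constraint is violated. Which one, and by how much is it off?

Distance(L, S) = 10.1 — off by 4.90.

J = (0.00, 0.00) ✓; JN at -126.7° ✓; |JN| = 15.10 ✓; ∠(JN, NP) = 90.00° ✓; |NP| = 22.20 ✓; ∠NPD = 72.10° ✓; |PD| = 8.799 ✓; ∠PDW = 94.30° ✓; |DW| = 18.70 ✓; ∠DWL = 142.5° ✓; |WL| = 9.600 ✓; ∠WLS = 135.6° ✓; |LS| = 15.00 ✗.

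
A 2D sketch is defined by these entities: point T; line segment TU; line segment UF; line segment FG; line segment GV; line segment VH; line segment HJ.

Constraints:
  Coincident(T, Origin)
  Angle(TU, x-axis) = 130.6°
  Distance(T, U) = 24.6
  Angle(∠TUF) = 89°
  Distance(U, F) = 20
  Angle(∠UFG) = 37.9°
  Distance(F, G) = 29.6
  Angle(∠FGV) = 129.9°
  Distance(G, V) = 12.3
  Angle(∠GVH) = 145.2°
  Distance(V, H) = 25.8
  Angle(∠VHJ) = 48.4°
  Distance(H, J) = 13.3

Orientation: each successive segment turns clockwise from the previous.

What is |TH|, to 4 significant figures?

43.51

∠FGV = 129.9° gives GV at -152.6° from the x-axis; with |GV| = 12.3, V = (-17.93, -3.132). ∠GVH = 145.2° gives VH at 172.6° from the x-axis; with |VH| = 25.8, H = (-43.51, 0.1907). Then |TH| = |H − T| = 43.51.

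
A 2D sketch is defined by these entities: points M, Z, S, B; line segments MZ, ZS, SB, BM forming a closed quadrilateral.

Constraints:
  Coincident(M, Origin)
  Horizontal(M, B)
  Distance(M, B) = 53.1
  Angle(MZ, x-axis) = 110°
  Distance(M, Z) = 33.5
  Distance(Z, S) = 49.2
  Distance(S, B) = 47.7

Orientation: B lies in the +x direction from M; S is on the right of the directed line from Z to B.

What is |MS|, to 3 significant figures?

15.8

Checks: |ZS| = 49.20 ✓; |SB| = 47.70 ✓.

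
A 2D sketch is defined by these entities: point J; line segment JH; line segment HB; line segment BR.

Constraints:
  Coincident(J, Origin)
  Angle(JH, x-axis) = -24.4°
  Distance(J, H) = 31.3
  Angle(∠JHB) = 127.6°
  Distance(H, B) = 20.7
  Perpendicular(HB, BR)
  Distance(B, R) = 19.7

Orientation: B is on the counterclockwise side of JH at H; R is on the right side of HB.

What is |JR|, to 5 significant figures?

59.699

∠JHB = 127.6°, so HB runs at -24.4° + (180° − 127.6°) = 28.000° from the x-axis; with |HB| = 20.7, B = H + 20.7·(cos 28.000°, sin 28.000°) = (46.781, -3.2121). HB is perpendicular to BR; with |BR| = 19.7 on the right of HB, R = B + 19.7·(0.46947, -0.88295) = (56.030, -20.606). Then |JR| = |R − J| = 59.699.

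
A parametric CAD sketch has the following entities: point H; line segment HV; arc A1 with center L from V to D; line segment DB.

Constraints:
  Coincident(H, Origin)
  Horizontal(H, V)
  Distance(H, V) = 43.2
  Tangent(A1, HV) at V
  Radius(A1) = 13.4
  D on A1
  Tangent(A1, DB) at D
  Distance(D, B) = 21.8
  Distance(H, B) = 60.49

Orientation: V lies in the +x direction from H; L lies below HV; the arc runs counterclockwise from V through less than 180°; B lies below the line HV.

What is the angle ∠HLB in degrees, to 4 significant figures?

114.5°

Checks: |HV| = 43.20 ✓; |LD| = 13.40 ✓; ∠(LD, DB) = 90.00° ✓; |DB| = 21.80 ✓; |HB| = 60.49 ✓.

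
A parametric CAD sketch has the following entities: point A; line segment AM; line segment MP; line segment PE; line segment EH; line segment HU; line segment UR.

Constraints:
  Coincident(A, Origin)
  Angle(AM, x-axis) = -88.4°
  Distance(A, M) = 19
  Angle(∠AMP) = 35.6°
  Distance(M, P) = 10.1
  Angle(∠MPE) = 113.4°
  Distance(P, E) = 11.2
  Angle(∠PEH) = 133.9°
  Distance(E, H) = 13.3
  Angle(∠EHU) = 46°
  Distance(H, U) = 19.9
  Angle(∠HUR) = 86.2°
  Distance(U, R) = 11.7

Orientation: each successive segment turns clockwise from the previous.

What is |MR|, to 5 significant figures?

12.578

A is at the origin; AM runs at -88.4° with length 19.0, so M = (0.53051, -18.993). ∠AMP = 35.6° gives MP at 127.20° from the x-axis; with |MP| = 10.1, P = (-5.5759, -10.948). ∠MPE = 113.4° gives PE at 60.600° from the x-axis; with |PE| = 11.2, E = (-0.077818, -1.1900). ∠PEH = 133.9° gives EH at 14.500° from the x-axis; with |EH| = 13.3, H = (12.799, 2.1400). ∠EHU = 46.0° gives HU at -119.50° from the x-axis; with |HU| = 19.9, U = (2.9993, -15.180). ∠HUR = 86.2° gives UR at 146.70° from the x-axis; with |UR| = 11.7, R = (-6.7796, -8.7565). Then |MR| = |R − M| = 12.578.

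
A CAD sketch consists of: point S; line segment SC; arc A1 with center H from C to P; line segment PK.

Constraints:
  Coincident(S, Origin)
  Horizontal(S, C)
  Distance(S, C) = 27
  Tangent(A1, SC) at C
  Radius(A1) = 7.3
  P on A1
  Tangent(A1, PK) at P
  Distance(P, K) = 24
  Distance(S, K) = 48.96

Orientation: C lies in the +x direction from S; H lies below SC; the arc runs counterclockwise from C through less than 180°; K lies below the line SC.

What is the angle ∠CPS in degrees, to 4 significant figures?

81.99°

Checks: |HP| = 7.300 ✓; ∠(HP, PK) = 90.00° ✓; |PK| = 24.00 ✓; |SK| = 48.96 ✓.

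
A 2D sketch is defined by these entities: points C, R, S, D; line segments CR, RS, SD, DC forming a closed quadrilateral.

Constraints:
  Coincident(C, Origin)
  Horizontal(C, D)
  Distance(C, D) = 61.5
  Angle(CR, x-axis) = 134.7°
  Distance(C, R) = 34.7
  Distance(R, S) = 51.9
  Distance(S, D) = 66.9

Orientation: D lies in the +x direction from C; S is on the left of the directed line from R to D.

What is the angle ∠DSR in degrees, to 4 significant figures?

96.78°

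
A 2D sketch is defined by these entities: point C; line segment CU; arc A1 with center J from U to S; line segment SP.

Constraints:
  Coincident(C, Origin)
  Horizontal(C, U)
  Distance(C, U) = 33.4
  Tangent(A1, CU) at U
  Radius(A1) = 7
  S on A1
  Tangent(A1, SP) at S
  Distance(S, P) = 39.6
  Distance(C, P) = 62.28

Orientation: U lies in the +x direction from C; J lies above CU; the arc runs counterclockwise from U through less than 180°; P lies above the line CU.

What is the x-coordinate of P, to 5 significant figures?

41.571

Checks: |JS| = 7.000 ✓; ∠(JS, SP) = 90.00° ✓; |SP| = 39.60 ✓; |CP| = 62.28 ✓.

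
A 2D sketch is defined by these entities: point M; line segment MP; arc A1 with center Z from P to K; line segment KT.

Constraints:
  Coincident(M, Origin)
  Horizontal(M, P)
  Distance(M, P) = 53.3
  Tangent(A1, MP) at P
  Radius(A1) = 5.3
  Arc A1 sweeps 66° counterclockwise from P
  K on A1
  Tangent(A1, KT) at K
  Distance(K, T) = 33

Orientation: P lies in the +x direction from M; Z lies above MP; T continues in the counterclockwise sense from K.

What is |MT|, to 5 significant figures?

78.929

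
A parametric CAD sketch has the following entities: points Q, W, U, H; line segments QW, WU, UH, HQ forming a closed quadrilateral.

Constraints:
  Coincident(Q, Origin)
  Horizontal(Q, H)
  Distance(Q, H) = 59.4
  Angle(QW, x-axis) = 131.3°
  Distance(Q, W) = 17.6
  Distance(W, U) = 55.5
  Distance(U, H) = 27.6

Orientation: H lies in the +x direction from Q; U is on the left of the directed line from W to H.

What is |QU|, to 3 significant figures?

48.6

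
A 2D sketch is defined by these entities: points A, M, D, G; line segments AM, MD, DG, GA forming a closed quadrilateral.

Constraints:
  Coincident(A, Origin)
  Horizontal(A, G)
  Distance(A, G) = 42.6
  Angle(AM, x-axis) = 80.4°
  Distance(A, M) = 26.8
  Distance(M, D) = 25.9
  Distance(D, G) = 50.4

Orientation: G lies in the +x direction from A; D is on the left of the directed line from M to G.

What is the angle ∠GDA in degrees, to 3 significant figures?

49.9°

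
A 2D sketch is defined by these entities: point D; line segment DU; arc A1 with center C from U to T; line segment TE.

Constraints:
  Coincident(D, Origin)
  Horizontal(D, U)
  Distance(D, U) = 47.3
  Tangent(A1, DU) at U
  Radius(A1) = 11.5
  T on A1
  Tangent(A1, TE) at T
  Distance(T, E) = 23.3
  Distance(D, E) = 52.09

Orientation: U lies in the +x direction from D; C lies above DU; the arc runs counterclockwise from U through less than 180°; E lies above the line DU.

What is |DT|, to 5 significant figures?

58.585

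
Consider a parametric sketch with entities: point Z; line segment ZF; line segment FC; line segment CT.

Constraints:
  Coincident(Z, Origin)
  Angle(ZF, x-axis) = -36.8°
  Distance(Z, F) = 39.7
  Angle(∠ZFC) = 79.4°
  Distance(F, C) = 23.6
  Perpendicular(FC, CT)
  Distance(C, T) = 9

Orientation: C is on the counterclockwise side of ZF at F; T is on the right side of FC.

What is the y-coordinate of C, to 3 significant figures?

-2.61

Z is at the origin; ZF runs at -36.8° with length 39.7, so F = 39.7·(cos -36.8°, sin -36.8°) = (31.8, -23.8). ∠ZFC = 79.4°, so FC runs at -36.8° + (180° − 79.4°) = 63.8° from the x-axis; with |FC| = 23.6, C = F + 23.6·(cos 63.8°, sin 63.8°) = (42.2, -2.61). So C.y = -2.61.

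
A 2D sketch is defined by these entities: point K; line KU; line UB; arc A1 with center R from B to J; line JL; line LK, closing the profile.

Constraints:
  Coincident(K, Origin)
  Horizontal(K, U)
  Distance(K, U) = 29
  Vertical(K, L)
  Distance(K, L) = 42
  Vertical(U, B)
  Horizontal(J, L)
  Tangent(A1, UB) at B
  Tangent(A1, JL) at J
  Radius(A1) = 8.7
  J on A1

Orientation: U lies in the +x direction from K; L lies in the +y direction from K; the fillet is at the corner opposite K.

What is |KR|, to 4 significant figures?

39.00

K is at the origin; KU is horizontal with |KU| = 29.0 and U on the +x side, so U = (29.00, 0.000). KL is vertical with |KL| = 42.0 and L on the +y side, so L = (0.000, 42.00). The virtual corner opposite K is at (29.00, 42.00). Since A1 is tangent to UB there, RB ⟂ UB and tangency of A1 to JL means the radius RJ is perpendicular to JL, with radius 8.7, so the center R sits 8.7 in from both sides at R = (20.30, 33.30). Then |KR| = |R − K| = 39.00.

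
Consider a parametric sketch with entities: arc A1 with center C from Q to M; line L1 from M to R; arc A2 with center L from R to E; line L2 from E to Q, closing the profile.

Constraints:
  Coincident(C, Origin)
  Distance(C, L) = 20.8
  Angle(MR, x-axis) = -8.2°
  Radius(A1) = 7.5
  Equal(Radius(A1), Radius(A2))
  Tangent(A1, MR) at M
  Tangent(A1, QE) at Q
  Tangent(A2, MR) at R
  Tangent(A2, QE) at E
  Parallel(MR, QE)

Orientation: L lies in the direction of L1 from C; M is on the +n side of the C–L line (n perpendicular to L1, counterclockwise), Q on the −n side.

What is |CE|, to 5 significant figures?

22.111

Tangency of A1 to both parallel lines with radius 7.5 puts M and Q at C ± 7.5·n: M = (1.0697, 7.4233), Q = (-1.0697, -7.4233). Equal radii place R and E the same way about L: R = L + 7.5·n = (21.657, 4.4566), E = L − 7.5·n = (19.518, -10.390). Then |CE| = |E − C| = 22.111.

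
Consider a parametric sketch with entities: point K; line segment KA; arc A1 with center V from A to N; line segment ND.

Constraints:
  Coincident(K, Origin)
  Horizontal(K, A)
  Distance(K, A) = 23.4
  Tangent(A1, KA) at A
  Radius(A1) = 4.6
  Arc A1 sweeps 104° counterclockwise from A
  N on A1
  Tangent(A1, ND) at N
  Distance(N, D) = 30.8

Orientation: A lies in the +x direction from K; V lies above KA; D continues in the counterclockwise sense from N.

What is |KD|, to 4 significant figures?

41.03

K is at the origin; KA is horizontal with |KA| = 23.4 and A on the +x side, so A = (23.40, 0.000). The tangent condition forces VA to be normal to KA, so V = A + (0, 4.6) = (23.40, 4.600). On A1, A sits at bearing -90° from V; a 104° counterclockwise sweep puts N at bearing 14°, so N = V + 4.6·(cos 14°, sin 14°) = (27.86, 5.713). Tangency of A1 to ND means the radius VN is perpendicular to ND, so ND runs along (−sin 14°, cos 14°); with |ND| = 30.8, D = (20.41, 35.60). Then |KD| = |D − K| = 41.03.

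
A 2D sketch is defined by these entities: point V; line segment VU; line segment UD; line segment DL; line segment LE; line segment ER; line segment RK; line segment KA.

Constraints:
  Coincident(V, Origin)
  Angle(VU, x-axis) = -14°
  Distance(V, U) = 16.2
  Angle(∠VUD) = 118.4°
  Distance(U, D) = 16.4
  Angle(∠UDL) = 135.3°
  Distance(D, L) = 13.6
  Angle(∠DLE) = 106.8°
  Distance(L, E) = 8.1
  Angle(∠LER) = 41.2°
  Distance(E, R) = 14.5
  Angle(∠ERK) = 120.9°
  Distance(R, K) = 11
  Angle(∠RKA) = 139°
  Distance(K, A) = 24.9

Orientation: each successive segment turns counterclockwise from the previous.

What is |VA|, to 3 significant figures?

62.9

∠ERK = 120.9° gives RK at 3.40° from the x-axis; with |RK| = 11.0, K = (37.5, 12.5). ∠RKA = 139.0° gives KA at 44.4° from the x-axis; with |KA| = 24.9, A = (55.3, 29.9). Then |VA| = |A − V| = 62.9.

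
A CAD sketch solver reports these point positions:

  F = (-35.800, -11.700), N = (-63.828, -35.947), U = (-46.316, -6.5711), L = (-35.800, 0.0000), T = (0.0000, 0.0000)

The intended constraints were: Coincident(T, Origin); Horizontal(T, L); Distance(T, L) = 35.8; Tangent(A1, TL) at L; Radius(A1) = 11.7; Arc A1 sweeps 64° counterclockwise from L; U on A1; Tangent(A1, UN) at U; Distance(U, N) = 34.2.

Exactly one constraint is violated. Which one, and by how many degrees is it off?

Tangent(A1, UN) at U — off by 4.80°.

T = (0.00, 0.00) ✓; T.y = 0.00, L.y = 0.00 ✓; |TL| = 35.80 ✓; ∠(FL, LT) = 90.00° ✓; |FL| = 11.70 ✓; bearing(F→U) − bearing(F→L) = 64.00° ✓; |FU| = 11.70 ✓; ∠(FU, UN) = 94.80° ✗; |UN| = 34.20 ✓.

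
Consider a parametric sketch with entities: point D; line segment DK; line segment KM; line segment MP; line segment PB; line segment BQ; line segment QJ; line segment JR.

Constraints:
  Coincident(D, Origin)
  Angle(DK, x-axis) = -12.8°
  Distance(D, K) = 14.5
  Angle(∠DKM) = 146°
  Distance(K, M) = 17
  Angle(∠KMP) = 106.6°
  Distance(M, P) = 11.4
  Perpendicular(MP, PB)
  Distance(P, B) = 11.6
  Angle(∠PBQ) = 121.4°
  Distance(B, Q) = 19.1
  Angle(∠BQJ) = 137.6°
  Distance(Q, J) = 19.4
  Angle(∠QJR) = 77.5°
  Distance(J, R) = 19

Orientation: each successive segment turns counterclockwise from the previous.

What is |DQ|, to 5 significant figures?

9.6314

D is at the origin; DK runs at -12.8° with length 14.5, so K = (14.140, -3.2125). ∠DKM = 146.0° gives KM at 21.200° from the x-axis; with |KM| = 17.0, M = (29.989, 2.9352). ∠KMP = 106.6° gives MP at 94.600° from the x-axis; with |MP| = 11.4, P = (29.075, 14.298). MP is perpendicular to PB, so PB runs at -175.40°; with |PB| = 11.6, B = (17.512, 13.368). ∠PBQ = 121.4° gives BQ at -116.80° from the x-axis; with |BQ| = 19.1, Q = (8.9005, -3.6803). Then |DQ| = |Q − D| = 9.6314.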